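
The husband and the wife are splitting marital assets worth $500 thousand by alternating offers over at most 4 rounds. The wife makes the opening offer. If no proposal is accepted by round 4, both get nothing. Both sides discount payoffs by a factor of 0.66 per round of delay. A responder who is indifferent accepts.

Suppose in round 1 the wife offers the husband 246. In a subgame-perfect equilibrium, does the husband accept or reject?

Work out the husband's continuation value if the offer is rejected.
Round 4 (the husband proposes): the wife will accept anything ≥ 0, so the husband offers 0 and keeps 500.
Round 3 (the wife proposes): the husband can get 500 next round, worth 0.66 × 500 = 330 now, so the wife offers 330, keeping 170.
Round 2 (the husband proposes): the wife can get 170 next round, worth 0.66 × 170 = 112.2 now; the husband offers that and keeps 387.8.
So by rejecting in round 1, the husband gets 387.8 next round, worth 0.66 × 387.8 = 255.948 now.
Offer 246 < 255.948, so the husband rejects.

Reject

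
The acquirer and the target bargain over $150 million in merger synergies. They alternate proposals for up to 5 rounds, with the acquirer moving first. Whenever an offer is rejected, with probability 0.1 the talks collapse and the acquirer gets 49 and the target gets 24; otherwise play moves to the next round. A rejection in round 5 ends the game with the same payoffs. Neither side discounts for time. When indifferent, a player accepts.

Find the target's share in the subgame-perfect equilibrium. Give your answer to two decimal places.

Round 5 (the acquirer proposes): the target gets 24 if talks fail, so the acquirer offers 24 and keeps 126.
Round 4 (the target proposes): rejecting gives the acquirer an expected 0.9 × 126 + 0.1 × 49 = 118.3, so the target offers 118.3, keeping 31.7.
Round 3 (the acquirer proposes): rejecting gives the target an expected 0.9 × 31.7 + 0.1 × 24 = 30.93; the acquirer offers that and keeps 119.07.
Round 2 (the target proposes): rejecting gives the acquirer an expected 0.9 × 119.07 + 0.1 × 49 = 112.063, so the target offers 112.063, keeping 37.937.
Round 1 (the acquirer proposes): rejecting gives the target an expected 0.9 × 37.937 + 0.1 × 24 = 36.5433, so the acquirer offers 36.5433, keeping 113.4567.

36.54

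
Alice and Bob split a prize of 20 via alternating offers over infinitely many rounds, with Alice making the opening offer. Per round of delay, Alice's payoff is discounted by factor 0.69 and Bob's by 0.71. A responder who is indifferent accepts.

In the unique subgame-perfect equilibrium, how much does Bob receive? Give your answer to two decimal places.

8.63

Let x be Alice's share when Alice proposes and y be Bob's share when Bob proposes.
Bob accepts iff offered ≥ 0.71·y, so x = 20 − 0.71y. Symmetrically y = 20 − 0.69x.
Substituting: x = 20 − 0.71(20 − 0.69x), giving x(1 − 0.69·0.71) = 20(1 − 0.71).
So x = 20 × 0.29 / 0.5101 ≈ 11.3703, and Bob receives 20 − x ≈ 8.6297.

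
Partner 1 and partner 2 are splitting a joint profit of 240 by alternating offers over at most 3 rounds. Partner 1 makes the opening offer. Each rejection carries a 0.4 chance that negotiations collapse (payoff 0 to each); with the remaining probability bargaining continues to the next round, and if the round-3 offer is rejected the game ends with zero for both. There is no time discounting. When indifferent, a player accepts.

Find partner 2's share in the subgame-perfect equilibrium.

By backward induction:
Round 3 (partner 1 proposes): rejection yields 0 for partner 2; partner 1 offers 0 and keeps 240.
Round 2 (partner 2 proposes): rejecting gives partner 1 an expected 0.6 × 240 = 144. Partner 2 offers 144 and keeps 240 − 144 = 96.
Round 1 (partner 1 proposes): rejecting gives partner 2 an expected 0.6 × 96 = 57.6; partner 1 offers that and keeps 182.4.

57.6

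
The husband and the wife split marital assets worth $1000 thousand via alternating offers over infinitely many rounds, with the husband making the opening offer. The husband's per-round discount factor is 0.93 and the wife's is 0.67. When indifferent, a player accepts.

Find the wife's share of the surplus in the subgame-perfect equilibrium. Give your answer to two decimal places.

When the husband proposes, the wife accepts any offer worth at least 0.67 times what the wife would get by proposing next round; and vice versa.
This gives x = 1000 − 0.67y and y = 1000 − 0.93x, where x and y are each side's share when it proposes.
Hence (1 − 0.67·0.93)x = 1000(1 − 0.67), i.e. 0.3769·x = 330.
x ≈ 875.5638; the wife's share is 1000 − x ≈ 124.4362.

124.44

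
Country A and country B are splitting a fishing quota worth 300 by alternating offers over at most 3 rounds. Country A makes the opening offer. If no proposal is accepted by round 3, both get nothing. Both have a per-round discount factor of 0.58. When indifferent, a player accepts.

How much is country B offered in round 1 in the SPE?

73.08

Round 3 (country A proposes): rejection yields 0 for country B; country A offers 0 and keeps 300.
Round 2 (country B proposes): country A can get 300 next round, worth 0.58 × 300 = 174 now. Country B offers 174 and keeps 300 − 174 = 126.
Round 1 (country A proposes): country B can get 126 next round, worth 0.58 × 126 = 73.08 now, so country A offers 73.08, keeping 226.92.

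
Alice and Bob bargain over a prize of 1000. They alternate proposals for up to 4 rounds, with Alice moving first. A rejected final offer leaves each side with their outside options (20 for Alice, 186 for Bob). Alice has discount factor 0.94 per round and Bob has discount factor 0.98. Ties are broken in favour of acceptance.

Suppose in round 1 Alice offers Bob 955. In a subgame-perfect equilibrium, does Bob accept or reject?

Accept

Round 4 (Bob proposes): Alice gets 20 if talks fail, so Bob offers 20 and keeps 980.
Round 3 (Alice proposes): Bob can get 980 next round, worth 0.98 × 980 = 960.4 now, so Alice offers 960.4, keeping 39.6.
Round 2 (Bob proposes): Alice can get 39.6 next round, worth 0.94 × 39.6 = 37.224 now. Bob offers 37.224 and keeps 1000 − 37.224 = 962.776.
So by rejecting in round 1, Bob gets 962.776 next round, worth 0.98 × 962.776 = 943.52048 now.
Offer 955 ≥ 943.52048, so Bob accepts.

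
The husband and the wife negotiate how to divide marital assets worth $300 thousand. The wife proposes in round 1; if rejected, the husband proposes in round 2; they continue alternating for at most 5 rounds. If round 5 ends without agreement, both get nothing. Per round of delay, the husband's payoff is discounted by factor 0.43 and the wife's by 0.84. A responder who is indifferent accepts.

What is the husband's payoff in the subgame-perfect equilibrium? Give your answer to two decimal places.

Solve by backward induction from round 5.
Round 5 (the wife proposes): rejection yields 0 for the husband; the wife offers 0 and keeps 300.
Round 4 (the husband proposes): the wife can get 300 next round, worth 0.84 × 300 = 252 now. The husband offers 252 and keeps 300 − 252 = 48.
Round 3 (the wife proposes): the husband can get 48 next round, worth 0.43 × 48 = 20.64 now, so the wife offers 20.64, keeping 279.36.
Round 2 (the husband proposes): the wife can get 279.36 next round, worth 0.84 × 279.36 = 234.6624 now, so the husband offers 234.6624, keeping 65.3376.
Round 1 (the wife proposes): the husband can get 65.3376 next round, worth 0.43 × 65.3376 = 28.095168 now, so the wife offers 28.095168, keeping 271.904832.

28.10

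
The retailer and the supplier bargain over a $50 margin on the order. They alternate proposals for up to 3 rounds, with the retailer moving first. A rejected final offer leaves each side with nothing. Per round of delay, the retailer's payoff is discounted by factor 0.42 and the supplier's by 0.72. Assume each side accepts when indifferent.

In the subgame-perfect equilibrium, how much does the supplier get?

Solve by backward induction from round 3.
Round 3 (the retailer proposes): rejection yields 0 for the supplier; the retailer offers 0 and keeps 50.
Round 2 (the supplier proposes): the retailer can get 50 next round, worth 0.42 × 50 = 21 now, so the supplier offers 21, keeping 29.
Round 1 (the retailer proposes): the supplier can get 29 next round, worth 0.72 × 29 = 20.88 now; the retailer offers that and keeps 29.12.

20.88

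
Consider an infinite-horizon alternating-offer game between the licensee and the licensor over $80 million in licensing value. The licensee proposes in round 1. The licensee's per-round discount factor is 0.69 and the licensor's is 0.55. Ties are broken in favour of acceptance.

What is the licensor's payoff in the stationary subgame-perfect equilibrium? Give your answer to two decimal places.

In a stationary SPE each proposer offers the other exactly their discounted continuation value.
If the licensee keeps x when proposing and the licensor keeps y when proposing, then x = 80 − 0.55y and y = 80 − 0.69x.
Solving: x = 80(1 − 0.55) / (1 − 0.69·0.55) = 36 / 0.6205 ≈ 58.0177.
The licensor gets 80 − 58.0177 ≈ 21.9823.

21.98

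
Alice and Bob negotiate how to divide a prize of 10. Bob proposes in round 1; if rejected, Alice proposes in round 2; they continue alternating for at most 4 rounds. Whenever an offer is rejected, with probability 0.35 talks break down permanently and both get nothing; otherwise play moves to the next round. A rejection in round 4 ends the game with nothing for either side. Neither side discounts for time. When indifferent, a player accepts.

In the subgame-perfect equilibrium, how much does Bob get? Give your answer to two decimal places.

Round 4 (Alice proposes): rejection yields 0 for Bob; Alice offers 0 and keeps 10.
Round 3 (Bob proposes): rejecting gives Alice an expected 0.65 × 10 = 6.5, so Bob offers 6.5, keeping 3.5.
Round 2 (Alice proposes): rejecting gives Bob an expected 0.65 × 3.5 = 2.275, so Alice offers 2.275, keeping 7.725.
Round 1 (Bob proposes): rejecting gives Alice an expected 0.65 × 7.725 = 5.02125; Bob offers that and keeps 4.97875.

4.98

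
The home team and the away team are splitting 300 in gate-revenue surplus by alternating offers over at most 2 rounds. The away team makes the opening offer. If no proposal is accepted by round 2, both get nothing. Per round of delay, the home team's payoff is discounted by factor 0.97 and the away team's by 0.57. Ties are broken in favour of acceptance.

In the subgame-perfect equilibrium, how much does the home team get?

291

Work backward from the last round.
Round 2 (the home team proposes): the away team will accept anything ≥ 0, so the home team offers 0 and keeps 300.
Round 1 (the away team proposes): the home team can get 300 next round, worth 0.97 × 300 = 291 now, so the away team offers 291, keeping 9.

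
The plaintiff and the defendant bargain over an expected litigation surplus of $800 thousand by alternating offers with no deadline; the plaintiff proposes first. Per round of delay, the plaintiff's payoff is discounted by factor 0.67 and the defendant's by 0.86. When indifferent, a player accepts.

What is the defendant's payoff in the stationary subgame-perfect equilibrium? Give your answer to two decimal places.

When the plaintiff proposes, the defendant accepts any offer worth at least 0.86 times what the defendant would get by proposing next round; and vice versa.
This gives x = 800 − 0.86y and y = 800 − 0.67x, where x and y are each side's share when it proposes.
Hence (1 − 0.86·0.67)x = 800(1 − 0.86), i.e. 0.4238·x = 112.
x ≈ 264.2756; the defendant's share is 800 − x ≈ 535.7244.

535.72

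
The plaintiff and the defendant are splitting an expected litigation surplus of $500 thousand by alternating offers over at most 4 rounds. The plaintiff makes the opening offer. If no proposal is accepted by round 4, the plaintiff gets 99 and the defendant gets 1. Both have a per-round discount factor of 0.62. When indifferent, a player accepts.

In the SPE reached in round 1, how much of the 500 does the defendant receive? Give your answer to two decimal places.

213.37

Round 4 (the defendant proposes): the plaintiff gets 99 if talks fail, so the defendant offers 99 and keeps 401.
Round 3 (the plaintiff proposes): the defendant can get 401 next round, worth 0.62 × 401 = 248.62 now; the plaintiff offers that and keeps 251.38.
Round 2 (the defendant proposes): the plaintiff can get 251.38 next round, worth 0.62 × 251.38 = 155.8556 now, so the defendant offers 155.8556, keeping 344.1444.
Round 1 (the plaintiff proposes): the defendant can get 344.1444 next round, worth 0.62 × 344.1444 = 213.369528 now, so the plaintiff offers 213.369528, keeping 286.630472.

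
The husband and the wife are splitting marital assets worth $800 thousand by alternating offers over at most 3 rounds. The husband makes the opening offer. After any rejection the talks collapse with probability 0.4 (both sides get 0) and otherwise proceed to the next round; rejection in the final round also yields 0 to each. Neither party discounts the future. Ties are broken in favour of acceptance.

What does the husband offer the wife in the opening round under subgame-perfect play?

192

Round 3 (the husband proposes): the wife will accept anything ≥ 0, so the husband offers 0 and keeps 800.
Round 2 (the wife proposes): rejecting gives the husband an expected 0.6 × 800 = 480, so the wife offers 480, keeping 320.
Round 1 (the husband proposes): rejecting gives the wife an expected 0.6 × 320 = 192. The husband offers 192 and keeps 800 − 192 = 608.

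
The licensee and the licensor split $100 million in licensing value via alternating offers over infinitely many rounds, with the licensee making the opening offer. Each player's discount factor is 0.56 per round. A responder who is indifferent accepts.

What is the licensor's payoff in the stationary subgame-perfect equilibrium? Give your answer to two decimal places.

When the licensee proposes, the licensor accepts any offer worth at least 0.56 times what the licensor would get by proposing next round; and vice versa.
This gives x = 100 − 0.56y and y = 100 − 0.56x, where x and y are each side's share when it proposes.
Hence (1 − 0.56·0.56)x = 100(1 − 0.56), i.e. 0.6864·x = 44.
x ≈ 64.1026; the licensor's share is 100 − x ≈ 35.8974.

35.90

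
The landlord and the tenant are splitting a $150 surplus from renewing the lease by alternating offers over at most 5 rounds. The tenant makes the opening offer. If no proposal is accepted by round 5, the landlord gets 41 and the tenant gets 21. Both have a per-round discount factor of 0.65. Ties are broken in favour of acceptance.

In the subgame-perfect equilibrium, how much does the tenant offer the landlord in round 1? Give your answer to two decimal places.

55.86

Round 5 (the tenant proposes): the landlord gets 41 if talks fail, so the tenant offers 41 and keeps 109.
Round 4 (the landlord proposes): the tenant can get 109 next round, worth 0.65 × 109 = 70.85 now; the landlord offers that and keeps 79.15.
Round 3 (the tenant proposes): the landlord can get 79.15 next round, worth 0.65 × 79.15 = 51.4475 now, so the tenant offers 51.4475, keeping 98.5525.
Round 2 (the landlord proposes): the tenant can get 98.5525 next round, worth 0.65 × 98.5525 = 64.059125 now. The landlord offers 64.059125 and keeps 150 − 64.059125 = 85.940875.
Round 1 (the tenant proposes): the landlord can get 85.940875 next round, worth 0.65 × 85.940875 = 55.86156875 now, so the tenant offers 55.86156875, keeping 94.13843125.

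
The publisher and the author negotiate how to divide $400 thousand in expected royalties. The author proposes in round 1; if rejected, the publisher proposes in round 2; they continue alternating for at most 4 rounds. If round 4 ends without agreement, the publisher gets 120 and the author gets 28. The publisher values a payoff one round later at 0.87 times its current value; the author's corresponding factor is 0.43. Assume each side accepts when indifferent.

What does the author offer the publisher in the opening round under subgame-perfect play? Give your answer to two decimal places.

319.43

Round 4 (the publisher proposes): the author gets 28 if talks fail, so the publisher offers 28 and keeps 372.
Round 3 (the author proposes): the publisher can get 372 next round, worth 0.87 × 372 = 323.64 now; the author offers that and keeps 76.36.
Round 2 (the publisher proposes): the author can get 76.36 next round, worth 0.43 × 76.36 = 32.8348 now, so the publisher offers 32.8348, keeping 367.1652.
Round 1 (the author proposes): the publisher can get 367.1652 next round, worth 0.87 × 367.1652 = 319.433724 now. The author offers 319.433724 and keeps 400 − 319.433724 = 80.566276.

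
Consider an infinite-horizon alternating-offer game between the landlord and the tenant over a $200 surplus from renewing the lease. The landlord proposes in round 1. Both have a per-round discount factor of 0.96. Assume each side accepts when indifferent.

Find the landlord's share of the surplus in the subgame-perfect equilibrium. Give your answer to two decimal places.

102.04

When the landlord proposes, the tenant accepts any offer worth at least 0.96 times what the tenant would get by proposing next round; and vice versa.
This gives x = 200 − 0.96y and y = 200 − 0.96x, where x and y are each side's share when it proposes.
Hence (1 − 0.96·0.96)x = 200(1 − 0.96), i.e. 0.0784·x = 8.
x ≈ 102.0408; the tenant's share is 200 − x ≈ 97.9592.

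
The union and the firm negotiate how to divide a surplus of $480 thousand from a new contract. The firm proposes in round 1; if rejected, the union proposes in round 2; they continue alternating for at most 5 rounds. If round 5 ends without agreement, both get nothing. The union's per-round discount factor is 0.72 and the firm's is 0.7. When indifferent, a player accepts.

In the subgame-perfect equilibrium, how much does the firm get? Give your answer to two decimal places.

Solve by backward induction from round 5.
Round 5 (the firm proposes): the union will accept anything ≥ 0, so the firm offers 0 and keeps 480.
Round 4 (the union proposes): the firm can get 480 next round, worth 0.7 × 480 = 336 now. The union offers 336 and keeps 480 − 336 = 144.
Round 3 (the firm proposes): the union can get 144 next round, worth 0.72 × 144 = 103.68 now; the firm offers that and keeps 376.32.
Round 2 (the union proposes): the firm can get 376.32 next round, worth 0.7 × 376.32 = 263.424 now, so the union offers 263.424, keeping 216.576.
Round 1 (the firm proposes): the union can get 216.576 next round, worth 0.72 × 216.576 = 155.93472 now. The firm offers 155.93472 and keeps 480 − 155.93472 = 324.06528.

324.07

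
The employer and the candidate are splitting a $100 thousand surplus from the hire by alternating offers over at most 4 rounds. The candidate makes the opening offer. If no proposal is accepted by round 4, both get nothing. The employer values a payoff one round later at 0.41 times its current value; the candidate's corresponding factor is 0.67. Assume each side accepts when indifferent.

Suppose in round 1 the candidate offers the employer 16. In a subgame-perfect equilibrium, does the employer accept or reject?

Work out the employer's continuation value if the offer is rejected.
Round 4 (the employer proposes): the candidate will accept anything ≥ 0, so the employer offers 0 and keeps 100.
Round 3 (the candidate proposes): the employer can get 100 next round, worth 0.41 × 100 = 41 now; the candidate offers that and keeps 59.
Round 2 (the employer proposes): the candidate can get 59 next round, worth 0.67 × 59 = 39.53 now; the employer offers that and keeps 60.47.
So by rejecting in round 1, the employer gets 60.47 next round, worth 0.41 × 60.47 = 24.7927 now.
Offer 16 < 24.7927, so the employer rejects.

Reject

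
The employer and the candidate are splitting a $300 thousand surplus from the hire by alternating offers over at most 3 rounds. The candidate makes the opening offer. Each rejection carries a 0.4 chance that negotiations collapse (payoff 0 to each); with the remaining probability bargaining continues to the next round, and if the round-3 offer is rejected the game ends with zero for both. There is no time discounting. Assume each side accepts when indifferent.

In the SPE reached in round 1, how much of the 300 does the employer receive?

By backward induction:
Round 3 (the candidate proposes): the employer will accept anything ≥ 0, so the candidate offers 0 and keeps 300.
Round 2 (the employer proposes): rejecting gives the candidate an expected 0.6 × 300 = 180, so the employer offers 180, keeping 120.
Round 1 (the candidate proposes): rejecting gives the employer an expected 0.6 × 120 = 72; the candidate offers that and keeps 228.

72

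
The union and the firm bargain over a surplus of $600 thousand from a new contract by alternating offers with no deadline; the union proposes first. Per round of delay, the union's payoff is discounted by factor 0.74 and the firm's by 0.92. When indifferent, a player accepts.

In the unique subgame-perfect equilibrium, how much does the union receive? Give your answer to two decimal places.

When the union proposes, the firm accepts any offer worth at least 0.92 times what the firm would get by proposing next round; and vice versa.
This gives x = 600 − 0.92y and y = 600 − 0.74x, where x and y are each side's share when it proposes.
Hence (1 − 0.92·0.74)x = 600(1 − 0.92), i.e. 0.3192·x = 48.
x ≈ 150.3759; the firm's share is 600 − x ≈ 449.6241.

150.38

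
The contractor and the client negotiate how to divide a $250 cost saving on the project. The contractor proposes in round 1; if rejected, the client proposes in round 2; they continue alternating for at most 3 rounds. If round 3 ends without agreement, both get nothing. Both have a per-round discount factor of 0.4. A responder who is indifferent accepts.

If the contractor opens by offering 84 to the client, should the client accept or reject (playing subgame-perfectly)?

Work out the client's continuation value if the offer is rejected.
Round 3 (the contractor proposes): rejection yields 0 for the client; the contractor offers 0 and keeps 250.
Round 2 (the client proposes): the contractor can get 250 next round, worth 0.4 × 250 = 100 now; the client offers that and keeps 150.
So by rejecting in round 1, the client gets 150 next round, worth 0.4 × 150 = 60 now.
Offer 84 ≥ 60, so the client accepts.

Accept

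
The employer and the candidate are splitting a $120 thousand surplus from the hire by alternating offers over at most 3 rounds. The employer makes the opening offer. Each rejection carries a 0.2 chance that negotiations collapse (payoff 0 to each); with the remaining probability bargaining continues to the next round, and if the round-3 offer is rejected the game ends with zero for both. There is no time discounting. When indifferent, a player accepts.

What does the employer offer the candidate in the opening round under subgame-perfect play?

19.2

Round 3 (the employer proposes): the candidate will accept anything ≥ 0, so the employer offers 0 and keeps 120.
Round 2 (the candidate proposes): rejecting gives the employer an expected 0.8 × 120 = 96. The candidate offers 96 and keeps 120 − 96 = 24.
Round 1 (the employer proposes): rejecting gives the candidate an expected 0.8 × 24 = 19.2; the employer offers that and keeps 100.8.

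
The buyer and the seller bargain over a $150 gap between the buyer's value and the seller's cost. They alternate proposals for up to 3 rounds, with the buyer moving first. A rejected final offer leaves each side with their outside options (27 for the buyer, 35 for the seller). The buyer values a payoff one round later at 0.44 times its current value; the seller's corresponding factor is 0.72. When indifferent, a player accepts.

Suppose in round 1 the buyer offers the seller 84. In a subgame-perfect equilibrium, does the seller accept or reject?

Accept

Round 3 (the buyer proposes): the seller gets 35 if talks fail, so the buyer offers 35 and keeps 115.
Round 2 (the seller proposes): the buyer can get 115 next round, worth 0.44 × 115 = 50.6 now; the seller offers that and keeps 99.4.
So by rejecting in round 1, the seller gets 99.4 next round, worth 0.72 × 99.4 = 71.568 now.
Offer 84 ≥ 71.568, so the seller accepts.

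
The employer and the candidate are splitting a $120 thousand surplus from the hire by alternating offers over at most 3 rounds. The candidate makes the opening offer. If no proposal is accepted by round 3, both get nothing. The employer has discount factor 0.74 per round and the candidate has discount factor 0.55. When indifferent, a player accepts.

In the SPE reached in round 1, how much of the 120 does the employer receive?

Round 3 (the candidate proposes): the employer will accept anything ≥ 0, so the candidate offers 0 and keeps 120.
Round 2 (the employer proposes): the candidate can get 120 next round, worth 0.55 × 120 = 66 now, so the employer offers 66, keeping 54.
Round 1 (the candidate proposes): the employer can get 54 next round, worth 0.74 × 54 = 39.96 now; the candidate offers that and keeps 80.04.

39.96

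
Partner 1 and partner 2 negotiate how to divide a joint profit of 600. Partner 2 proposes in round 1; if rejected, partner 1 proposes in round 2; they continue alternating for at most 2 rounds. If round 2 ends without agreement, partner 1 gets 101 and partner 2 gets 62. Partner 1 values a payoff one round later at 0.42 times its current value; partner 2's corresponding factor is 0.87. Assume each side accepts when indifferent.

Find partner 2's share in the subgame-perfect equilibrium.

374.04

Work backward from the last round.
Round 2 (partner 1 proposes): partner 2 gets 62 if talks fail, so partner 1 offers 62 and keeps 538.
Round 1 (partner 2 proposes): partner 1 can get 538 next round, worth 0.42 × 538 = 225.96 now, so partner 2 offers 225.96, keeping 374.04.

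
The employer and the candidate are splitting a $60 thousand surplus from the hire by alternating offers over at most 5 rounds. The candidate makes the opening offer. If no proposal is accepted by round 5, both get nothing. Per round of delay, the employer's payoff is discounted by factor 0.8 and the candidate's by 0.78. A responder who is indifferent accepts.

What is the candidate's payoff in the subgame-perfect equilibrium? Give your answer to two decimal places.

Solve by backward induction from round 5.
Round 5 (the candidate proposes): the employer will accept anything ≥ 0, so the candidate offers 0 and keeps 60.
Round 4 (the employer proposes): the candidate can get 60 next round, worth 0.78 × 60 = 46.8 now. The employer offers 46.8 and keeps 60 − 46.8 = 13.2.
Round 3 (the candidate proposes): the employer can get 13.2 next round, worth 0.8 × 13.2 = 10.56 now, so the candidate offers 10.56, keeping 49.44.
Round 2 (the employer proposes): the candidate can get 49.44 next round, worth 0.78 × 49.44 = 38.5632 now; the employer offers that and keeps 21.4368.
Round 1 (the candidate proposes): the employer can get 21.4368 next round, worth 0.8 × 21.4368 = 17.14944 now. The candidate offers 17.14944 and keeps 60 − 17.14944 = 42.85056.

42.85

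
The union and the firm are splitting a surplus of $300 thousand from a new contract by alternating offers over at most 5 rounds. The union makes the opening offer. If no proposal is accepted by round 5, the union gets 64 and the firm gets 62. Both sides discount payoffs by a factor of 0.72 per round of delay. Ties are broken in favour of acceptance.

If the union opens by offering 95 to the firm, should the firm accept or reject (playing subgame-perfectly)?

Work out the firm's continuation value if the offer is rejected.
Round 5 (the union proposes): the firm gets 62 if talks fail, so the union offers 62 and keeps 238.
Round 4 (the firm proposes): the union can get 238 next round, worth 0.72 × 238 = 171.36 now; the firm offers that and keeps 128.64.
Round 3 (the union proposes): the firm can get 128.64 next round, worth 0.72 × 128.64 = 92.6208 now; the union offers that and keeps 207.3792.
Round 2 (the firm proposes): the union can get 207.3792 next round, worth 0.72 × 207.3792 = 149.313024 now, so the firm offers 149.313024, keeping 150.686976.
So by rejecting in round 1, the firm gets 150.686976 next round, worth 0.72 × 150.686976 = 108.49462272 now.
Offer 95 < 108.49462272, so the firm rejects.

Reject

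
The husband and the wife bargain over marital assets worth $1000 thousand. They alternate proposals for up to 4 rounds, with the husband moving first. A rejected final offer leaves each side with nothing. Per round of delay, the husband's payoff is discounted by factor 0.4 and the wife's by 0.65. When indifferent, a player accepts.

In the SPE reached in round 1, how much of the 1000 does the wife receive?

559

Round 4 (the wife proposes): the husband will accept anything ≥ 0, so the wife offers 0 and keeps 1000.
Round 3 (the husband proposes): the wife can get 1000 next round, worth 0.65 × 1000 = 650 now; the husband offers that and keeps 350.
Round 2 (the wife proposes): the husband can get 350 next round, worth 0.4 × 350 = 140 now, so the wife offers 140, keeping 860.
Round 1 (the husband proposes): the wife can get 860 next round, worth 0.65 × 860 = 559 now, so the husband offers 559, keeping 441.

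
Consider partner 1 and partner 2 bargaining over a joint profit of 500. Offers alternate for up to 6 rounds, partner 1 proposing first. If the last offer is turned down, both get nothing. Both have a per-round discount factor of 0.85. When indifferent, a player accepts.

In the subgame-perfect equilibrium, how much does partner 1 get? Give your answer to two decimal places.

168.34

Round 6 (partner 2 proposes): partner 1 will accept anything ≥ 0, so partner 2 offers 0 and keeps 500.
Round 5 (partner 1 proposes): partner 2 can get 500 next round, worth 0.85 × 500 = 425 now, so partner 1 offers 425, keeping 75.
Round 4 (partner 2 proposes): partner 1 can get 75 next round, worth 0.85 × 75 = 63.75 now, so partner 2 offers 63.75, keeping 436.25.
Round 3 (partner 1 proposes): partner 2 can get 436.25 next round, worth 0.85 × 436.25 = 370.8125 now. Partner 1 offers 370.8125 and keeps 500 − 370.8125 = 129.1875.
Round 2 (partner 2 proposes): partner 1 can get 129.1875 next round, worth 0.85 × 129.1875 = 109.809375 now. Partner 2 offers 109.809375 and keeps 500 − 109.809375 = 390.190625.
Round 1 (partner 1 proposes): partner 2 can get 390.190625 next round, worth 0.85 × 390.190625 = 331.66203125 now, so partner 1 offers 331.66203125, keeping 168.33796875.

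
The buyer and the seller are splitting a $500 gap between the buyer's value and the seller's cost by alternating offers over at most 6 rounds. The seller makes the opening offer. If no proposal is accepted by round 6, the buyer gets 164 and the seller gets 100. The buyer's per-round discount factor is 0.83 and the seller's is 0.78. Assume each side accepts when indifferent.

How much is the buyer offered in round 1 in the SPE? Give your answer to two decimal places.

Round 6 (the buyer proposes): the seller gets 100 if talks fail, so the buyer offers 100 and keeps 400.
Round 5 (the seller proposes): the buyer can get 400 next round, worth 0.83 × 400 = 332 now. The seller offers 332 and keeps 500 − 332 = 168.
Round 4 (the buyer proposes): the seller can get 168 next round, worth 0.78 × 168 = 131.04 now, so the buyer offers 131.04, keeping 368.96.
Round 3 (the seller proposes): the buyer can get 368.96 next round, worth 0.83 × 368.96 = 306.2368 now, so the seller offers 306.2368, keeping 193.7632.
Round 2 (the buyer proposes): the seller can get 193.7632 next round, worth 0.78 × 193.7632 = 151.135296 now, so the buyer offers 151.135296, keeping 348.864704.
Round 1 (the seller proposes): the buyer can get 348.864704 next round, worth 0.83 × 348.864704 = 289.55770432 now. The seller offers 289.55770432 and keeps 500 − 289.55770432 = 210.44229568.

289.56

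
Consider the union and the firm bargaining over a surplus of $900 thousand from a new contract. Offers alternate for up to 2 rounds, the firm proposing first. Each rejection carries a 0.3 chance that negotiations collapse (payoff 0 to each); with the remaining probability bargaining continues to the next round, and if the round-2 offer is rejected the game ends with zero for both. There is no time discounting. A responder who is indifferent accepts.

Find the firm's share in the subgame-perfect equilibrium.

270

By backward induction:
Round 2 (the union proposes): rejection yields 0 for the firm; the union offers 0 and keeps 900.
Round 1 (the firm proposes): rejecting gives the union an expected 0.7 × 900 = 630; the firm offers that and keeps 270.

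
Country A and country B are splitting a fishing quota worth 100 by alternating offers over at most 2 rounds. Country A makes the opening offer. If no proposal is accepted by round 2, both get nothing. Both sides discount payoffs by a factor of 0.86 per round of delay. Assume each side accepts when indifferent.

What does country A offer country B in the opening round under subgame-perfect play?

86

Round 2 (country B proposes): rejection yields 0 for country A; country B offers 0 and keeps 100.
Round 1 (country A proposes): country B can get 100 next round, worth 0.86 × 100 = 86 now. Country A offers 86 and keeps 100 − 86 = 14.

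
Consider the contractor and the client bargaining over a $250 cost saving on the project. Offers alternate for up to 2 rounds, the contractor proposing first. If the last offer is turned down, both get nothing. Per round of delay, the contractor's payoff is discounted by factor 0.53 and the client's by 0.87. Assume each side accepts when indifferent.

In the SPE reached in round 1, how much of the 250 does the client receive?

217.5

Round 2 (the client proposes): the contractor will accept anything ≥ 0, so the client offers 0 and keeps 250.
Round 1 (the contractor proposes): the client can get 250 next round, worth 0.87 × 250 = 217.5 now. The contractor offers 217.5 and keeps 250 − 217.5 = 32.5.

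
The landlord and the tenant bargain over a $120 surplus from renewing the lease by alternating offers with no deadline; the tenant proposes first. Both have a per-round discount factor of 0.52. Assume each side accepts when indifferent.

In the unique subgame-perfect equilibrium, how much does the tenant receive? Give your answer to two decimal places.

Let x be the tenant's share when the tenant proposes and y be the landlord's share when the landlord proposes.
The landlord accepts iff offered ≥ 0.52·y, so x = 120 − 0.52y. Symmetrically y = 120 − 0.52x.
Substituting: x = 120 − 0.52(120 − 0.52x), giving x(1 − 0.52·0.52) = 120(1 − 0.52).
So x = 120 × 0.48 / 0.7296 ≈ 78.9474, and the landlord receives 120 − x ≈ 41.0526.

78.95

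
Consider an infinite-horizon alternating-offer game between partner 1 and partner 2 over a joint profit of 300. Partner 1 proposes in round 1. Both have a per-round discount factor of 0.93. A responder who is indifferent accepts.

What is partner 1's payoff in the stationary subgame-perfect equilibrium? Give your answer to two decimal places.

155.44

When partner 1 proposes, partner 2 accepts any offer worth at least 0.93 times what partner 2 would get by proposing next round; and vice versa.
This gives x = 300 − 0.93y and y = 300 − 0.93x, where x and y are each side's share when it proposes.
Hence (1 − 0.93·0.93)x = 300(1 − 0.93), i.e. 0.1351·x = 21.
x ≈ 155.4404; partner 2's share is 300 − x ≈ 144.5596.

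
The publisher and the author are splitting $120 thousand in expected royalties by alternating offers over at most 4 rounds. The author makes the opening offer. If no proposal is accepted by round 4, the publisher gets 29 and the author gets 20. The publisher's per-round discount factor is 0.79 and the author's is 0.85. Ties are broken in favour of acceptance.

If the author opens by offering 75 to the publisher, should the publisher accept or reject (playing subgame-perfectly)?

Accept

Round 4 (the publisher proposes): the author gets 20 if talks fail, so the publisher offers 20 and keeps 100.
Round 3 (the author proposes): the publisher can get 100 next round, worth 0.79 × 100 = 79 now, so the author offers 79, keeping 41.
Round 2 (the publisher proposes): the author can get 41 next round, worth 0.85 × 41 = 34.85 now; the publisher offers that and keeps 85.15.
So by rejecting in round 1, the publisher gets 85.15 next round, worth 0.79 × 85.15 = 67.2685 now.
Offer 75 ≥ 67.2685, so the publisher accepts.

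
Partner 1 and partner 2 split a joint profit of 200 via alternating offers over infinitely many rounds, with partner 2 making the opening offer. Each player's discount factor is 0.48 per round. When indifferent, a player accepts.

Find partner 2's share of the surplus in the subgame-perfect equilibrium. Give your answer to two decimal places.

Let x be partner 2's share when partner 2 proposes and y be partner 1's share when partner 1 proposes.
Partner 1 accepts iff offered ≥ 0.48·y, so x = 200 − 0.48y. Symmetrically y = 200 − 0.48x.
Substituting: x = 200 − 0.48(200 − 0.48x), giving x(1 − 0.48·0.48) = 200(1 − 0.48).
So x = 200 × 0.52 / 0.7696 ≈ 135.1351, and partner 1 receives 200 − x ≈ 64.8649.

135.14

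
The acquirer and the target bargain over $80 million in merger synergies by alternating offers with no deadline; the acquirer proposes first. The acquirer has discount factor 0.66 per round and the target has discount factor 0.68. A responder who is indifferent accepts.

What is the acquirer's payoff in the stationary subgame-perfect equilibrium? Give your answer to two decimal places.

Let x be the acquirer's share when the acquirer proposes and y be the target's share when the target proposes.
The target accepts iff offered ≥ 0.68·y, so x = 80 − 0.68y. Symmetrically y = 80 − 0.66x.
Substituting: x = 80 − 0.68(80 − 0.66x), giving x(1 − 0.66·0.68) = 80(1 − 0.68).
So x = 80 × 0.32 / 0.5512 ≈ 46.4441, and the target receives 80 − x ≈ 33.5559.

46.44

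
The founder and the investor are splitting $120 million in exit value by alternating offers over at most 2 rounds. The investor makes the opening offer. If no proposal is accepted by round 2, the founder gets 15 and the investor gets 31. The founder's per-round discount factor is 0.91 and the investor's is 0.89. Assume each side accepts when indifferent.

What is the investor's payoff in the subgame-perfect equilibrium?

39.01

Round 2 (the founder proposes): the investor gets 31 if talks fail, so the founder offers 31 and keeps 89.
Round 1 (the investor proposes): the founder can get 89 next round, worth 0.91 × 89 = 80.99 now, so the investor offers 80.99, keeping 39.01.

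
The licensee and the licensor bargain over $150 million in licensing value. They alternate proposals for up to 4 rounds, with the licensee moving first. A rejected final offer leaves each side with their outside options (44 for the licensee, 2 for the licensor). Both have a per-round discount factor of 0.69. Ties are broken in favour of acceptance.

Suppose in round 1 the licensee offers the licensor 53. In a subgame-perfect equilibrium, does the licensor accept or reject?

Round 4 (the licensor proposes): the licensee gets 44 if talks fail, so the licensor offers 44 and keeps 106.
Round 3 (the licensee proposes): the licensor can get 106 next round, worth 0.69 × 106 = 73.14 now. The licensee offers 73.14 and keeps 150 − 73.14 = 76.86.
Round 2 (the licensor proposes): the licensee can get 76.86 next round, worth 0.69 × 76.86 = 53.0334 now; the licensor offers that and keeps 96.9666.
So by rejecting in round 1, the licensor gets 96.9666 next round, worth 0.69 × 96.9666 = 66.906954 now.
Offer 53 < 66.906954, so the licensor rejects.

Reject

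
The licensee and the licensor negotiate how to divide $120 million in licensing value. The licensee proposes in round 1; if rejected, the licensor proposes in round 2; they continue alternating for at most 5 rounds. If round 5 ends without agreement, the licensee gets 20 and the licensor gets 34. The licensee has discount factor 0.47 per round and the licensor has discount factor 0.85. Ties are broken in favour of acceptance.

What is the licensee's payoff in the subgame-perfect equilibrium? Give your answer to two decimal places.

Round 5 (the licensee proposes): the licensor gets 34 if talks fail, so the licensee offers 34 and keeps 86.
Round 4 (the licensor proposes): the licensee can get 86 next round, worth 0.47 × 86 = 40.42 now; the licensor offers that and keeps 79.58.
Round 3 (the licensee proposes): the licensor can get 79.58 next round, worth 0.85 × 79.58 = 67.643 now. The licensee offers 67.643 and keeps 120 − 67.643 = 52.357.
Round 2 (the licensor proposes): the licensee can get 52.357 next round, worth 0.47 × 52.357 = 24.60779 now. The licensor offers 24.60779 and keeps 120 − 24.60779 = 95.39221.
Round 1 (the licensee proposes): the licensor can get 95.39221 next round, worth 0.85 × 95.39221 = 81.0833785 now. The licensee offers 81.0833785 and keeps 120 − 81.0833785 = 38.9166215.

38.92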